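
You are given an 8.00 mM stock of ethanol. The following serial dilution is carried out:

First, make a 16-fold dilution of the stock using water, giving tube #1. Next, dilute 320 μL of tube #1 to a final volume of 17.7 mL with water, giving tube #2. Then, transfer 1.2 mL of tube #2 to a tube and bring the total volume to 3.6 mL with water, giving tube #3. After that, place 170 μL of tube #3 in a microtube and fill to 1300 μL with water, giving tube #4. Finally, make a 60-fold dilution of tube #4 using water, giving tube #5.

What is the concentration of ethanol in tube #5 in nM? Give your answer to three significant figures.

6.57 nM

Step 1: 16-fold → factor 16
Step 2: 320 μL brought to 17.7 mL → factor 17700/320 = 55.312
Step 3: 1.2 mL brought to 3.6 mL → factor 3.6/1.2 = 3
Step 4: 170 μL brought to 1300 μL → factor 1300/170 = 7.6471
Step 5: 60-fold → factor 60
Overall dilution factor = 16 × 55.312 × 3 × 7.6471 × 60 = 1.2182 × 10^6
Final = 8.00 mM / 1.2182 × 10^6 = 6.567 × 10^-6 mM = 6.57 nM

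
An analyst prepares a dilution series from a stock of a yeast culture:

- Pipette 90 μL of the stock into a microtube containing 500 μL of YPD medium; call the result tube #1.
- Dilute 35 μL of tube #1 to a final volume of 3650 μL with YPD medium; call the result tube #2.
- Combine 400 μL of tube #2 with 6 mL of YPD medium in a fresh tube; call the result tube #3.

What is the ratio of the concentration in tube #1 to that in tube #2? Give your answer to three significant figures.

104

Step 1: 90 μL + 500 μL = 590 μL total → factor 590/90 = 6.5556
Step 2: 35 μL brought to 3650 μL → factor 3650/35 = 104.29
Dilution factor to tube #1 = 6.5556; to tube #2 = 683.65
[tube #1]/[tube #2] = (factor to tube #2)/(factor to tube #1) = 683.65/6.5556 = 104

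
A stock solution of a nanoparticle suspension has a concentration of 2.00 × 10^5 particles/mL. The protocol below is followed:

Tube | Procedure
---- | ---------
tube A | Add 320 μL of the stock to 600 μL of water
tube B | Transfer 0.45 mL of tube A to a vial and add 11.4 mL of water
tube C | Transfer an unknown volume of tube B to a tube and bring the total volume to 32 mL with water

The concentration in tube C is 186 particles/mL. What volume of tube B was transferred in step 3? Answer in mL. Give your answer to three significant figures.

2.25 mL

Step 1: 320 μL + 600 μL = 920 μL total → factor 920/320 = 2.875
Step 2: 0.45 mL + 11.4 mL = 11.85 mL total → factor 11.85/0.45 = 26.333
Step 3: v brought to 32 mL → factor = 32 mL/v
Product of known-step factors = 75.708
Overall factor = 2.00 × 10^5 particles/mL / (186 particles/mL) = 1075.3
Step-3 factor = 1075.3 / 75.708 = 14.203
v = 32 mL / 14.203 = 2.25 mL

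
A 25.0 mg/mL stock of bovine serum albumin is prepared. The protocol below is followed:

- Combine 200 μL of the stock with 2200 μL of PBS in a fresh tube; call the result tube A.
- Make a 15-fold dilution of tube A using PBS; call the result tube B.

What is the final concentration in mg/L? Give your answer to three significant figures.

Step 1: 200 μL + 2200 μL = 2400 μL total → factor 2400/200 = 12
Step 2: 15-fold → factor 15
Overall dilution factor = 12 × 15 = 180
Final = 25.0 mg/mL / 180 = 0.1389 mg/mL = 139 mg/L

139 mg/L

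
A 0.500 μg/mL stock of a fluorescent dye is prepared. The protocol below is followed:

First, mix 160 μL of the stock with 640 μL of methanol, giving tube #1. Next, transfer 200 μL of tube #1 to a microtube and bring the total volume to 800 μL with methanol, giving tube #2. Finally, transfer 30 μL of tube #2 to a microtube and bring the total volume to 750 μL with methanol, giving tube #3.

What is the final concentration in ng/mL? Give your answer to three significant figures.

1.00 ng/mL

Step 1: 160 μL + 640 μL = 800 μL total → factor 800/160 = 5
Step 2: 200 μL brought to 800 μL → factor 800/200 = 4
Step 3: 30 μL brought to 750 μL → factor 750/30 = 25
Overall dilution factor = 5 × 4 × 25 = 500
Final = 0.500 μg/mL / 500 = 0.001000 μg/mL = 1.00 ng/mL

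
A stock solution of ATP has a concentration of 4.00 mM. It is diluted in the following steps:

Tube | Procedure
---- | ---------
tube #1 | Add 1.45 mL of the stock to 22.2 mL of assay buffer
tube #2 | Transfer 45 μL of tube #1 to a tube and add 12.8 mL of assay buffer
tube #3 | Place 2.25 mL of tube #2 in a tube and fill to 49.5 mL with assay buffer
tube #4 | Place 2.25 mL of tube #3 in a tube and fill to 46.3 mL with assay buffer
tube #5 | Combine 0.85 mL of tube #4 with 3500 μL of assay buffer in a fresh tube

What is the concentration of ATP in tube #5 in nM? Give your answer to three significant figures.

Step 1: 1.45 mL + 22.2 mL = 23.65 mL total → factor 23.65/1.45 = 16.31
Step 2: 45 μL + 12.8 mL = 12845 μL total → factor 12845/45 = 285.44
Step 3: 2.25 mL brought to 49.5 mL → factor 49.5/2.25 = 22
Step 4: 2.25 mL brought to 46.3 mL → factor 46.3/2.25 = 20.578
Step 5: 0.85 mL + 3500 μL = 4.35 mL total → factor 4.35/0.85 = 5.1176
Overall dilution factor = 16.31 × 285.44 × 22 × 20.578 × 5.1176 = 1.0786 × 10^7
Final = 4.00 mM / 1.0786 × 10^7 = 3.708 × 10^-7 mM = 0.371 nM

0.371 nM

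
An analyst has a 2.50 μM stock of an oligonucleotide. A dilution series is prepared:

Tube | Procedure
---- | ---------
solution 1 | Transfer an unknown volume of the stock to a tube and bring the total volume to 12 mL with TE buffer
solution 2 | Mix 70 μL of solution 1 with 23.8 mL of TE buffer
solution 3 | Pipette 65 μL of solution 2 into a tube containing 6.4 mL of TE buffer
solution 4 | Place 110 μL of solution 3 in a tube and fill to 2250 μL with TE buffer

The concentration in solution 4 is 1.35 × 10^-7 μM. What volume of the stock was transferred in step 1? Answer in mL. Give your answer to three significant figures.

0.450 mL

Step 1: v brought to 12 mL → factor = 12 mL/v
Step 2: 70 μL + 23.8 mL = 23870 μL total → factor 23870/70 = 341
Step 3: 65 μL + 6.4 mL = 6465 μL total → factor 6465/65 = 99.462
Step 4: 110 μL brought to 2250 μL → factor 2250/110 = 20.455
Product of known-step factors = 6.9374 × 10^5
Overall factor = 2.50 μM / (1.35 × 10^-7 μM) = 1.8519 × 10^7
Step-1 factor = 1.8519 × 10^7 / 6.9374 × 10^5 = 26.694
v = 12 mL / 26.694 = 0.450 mL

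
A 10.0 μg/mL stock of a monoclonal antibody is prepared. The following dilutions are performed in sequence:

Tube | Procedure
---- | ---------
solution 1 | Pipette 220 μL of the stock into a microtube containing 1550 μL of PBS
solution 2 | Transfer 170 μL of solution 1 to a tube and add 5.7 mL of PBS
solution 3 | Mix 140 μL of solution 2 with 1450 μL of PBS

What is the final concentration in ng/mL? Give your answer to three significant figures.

Step 1: 220 μL + 1550 μL = 1770 μL total → factor 1770/220 = 8.0455
Step 2: 170 μL + 5.7 mL = 5870 μL total → factor 5870/170 = 34.529
Step 3: 140 μL + 1450 μL = 1590 μL total → factor 1590/140 = 11.357
Overall dilution factor = 8.0455 × 34.529 × 11.357 = 3155.1
Final = 10.0 μg/mL / 3155.1 = 0.003170 μg/mL = 3.17 ng/mL

3.17 ng/mL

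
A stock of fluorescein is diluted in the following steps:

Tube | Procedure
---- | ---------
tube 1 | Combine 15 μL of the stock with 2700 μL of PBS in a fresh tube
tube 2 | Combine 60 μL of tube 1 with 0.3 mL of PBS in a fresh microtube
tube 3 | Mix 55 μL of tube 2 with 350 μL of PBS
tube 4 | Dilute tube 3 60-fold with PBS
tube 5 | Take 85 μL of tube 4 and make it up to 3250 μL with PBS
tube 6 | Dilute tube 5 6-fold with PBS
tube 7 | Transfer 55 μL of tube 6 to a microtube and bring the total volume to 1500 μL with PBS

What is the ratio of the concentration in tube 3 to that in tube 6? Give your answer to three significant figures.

Step 1: 15 μL + 2700 μL = 2715 μL total → factor 2715/15 = 181
Step 2: 60 μL + 0.3 mL = 360 μL total → factor 360/60 = 6
Step 3: 55 μL + 350 μL = 405 μL total → factor 405/55 = 7.3636
Step 4: 60-fold → factor 60
Step 5: 85 μL brought to 3250 μL → factor 3250/85 = 38.235
Step 6: 6-fold → factor 6
Dilution factor to tube 3 = 7996.9; to tube 6 = 1.1008 × 10^8
[tube 3]/[tube 6] = (factor to tube 6)/(factor to tube 3) = 1.1008 × 10^8/7996.9 = 1.38 × 10^4

1.38 × 10^4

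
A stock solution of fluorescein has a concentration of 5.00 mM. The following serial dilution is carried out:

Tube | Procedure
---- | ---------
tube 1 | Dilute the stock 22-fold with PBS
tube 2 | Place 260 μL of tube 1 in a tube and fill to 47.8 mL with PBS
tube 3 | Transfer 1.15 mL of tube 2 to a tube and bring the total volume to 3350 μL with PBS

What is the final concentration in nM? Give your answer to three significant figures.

424 nM

Step 1: 22-fold → factor 22
Step 2: 260 μL brought to 47.8 mL → factor 47800/260 = 183.85
Step 3: 1.15 mL brought to 3350 μL → factor 3.35/1.15 = 2.913
Overall dilution factor = 22 × 183.85 × 2.913 = 11782
Final = 5.00 mM / 11782 = 0.0004244 mM = 424 nM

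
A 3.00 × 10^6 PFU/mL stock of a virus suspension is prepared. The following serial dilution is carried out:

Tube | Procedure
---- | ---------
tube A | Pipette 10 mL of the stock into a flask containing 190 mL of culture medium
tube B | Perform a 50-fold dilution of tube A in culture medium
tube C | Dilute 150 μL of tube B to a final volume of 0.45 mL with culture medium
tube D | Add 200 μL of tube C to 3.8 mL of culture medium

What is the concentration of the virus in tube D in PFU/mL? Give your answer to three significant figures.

50.0 PFU/mL

Step 1: 10 mL + 190 mL = 200 mL total → factor 200/10 = 20
Step 2: 50-fold → factor 50
Step 3: 150 μL brought to 0.45 mL → factor 450/150 = 3
Step 4: 200 μL + 3.8 mL = 4000 μL total → factor 4000/200 = 20
Overall dilution factor = 20 × 50 × 3 × 20 = 60000
Final = 3.00 × 10^6 PFU/mL / 60000 = 50.0 PFU/mL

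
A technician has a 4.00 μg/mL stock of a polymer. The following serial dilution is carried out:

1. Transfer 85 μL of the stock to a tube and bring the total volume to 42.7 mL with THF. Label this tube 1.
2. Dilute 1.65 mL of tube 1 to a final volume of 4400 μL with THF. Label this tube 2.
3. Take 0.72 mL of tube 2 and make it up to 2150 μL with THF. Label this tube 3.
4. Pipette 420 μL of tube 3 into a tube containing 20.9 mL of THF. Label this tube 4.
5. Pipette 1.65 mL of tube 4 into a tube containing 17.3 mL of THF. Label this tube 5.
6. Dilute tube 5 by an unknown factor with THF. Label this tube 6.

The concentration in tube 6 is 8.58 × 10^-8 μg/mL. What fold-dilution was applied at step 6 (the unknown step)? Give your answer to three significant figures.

Step 1: 85 μL brought to 42.7 mL → factor 42700/85 = 502.35
Step 2: 1.65 mL brought to 4400 μL → factor 4.4/1.65 = 2.6667
Step 3: 0.72 mL brought to 2150 μL → factor 2.15/0.72 = 2.9861
Step 4: 420 μL + 20.9 mL = 21320 μL total → factor 21320/420 = 50.762
Step 5: 1.65 mL + 17.3 mL = 18.95 mL total → factor 18.95/1.65 = 11.485
Step 6: unknown factor x
Product of known-step factors = 2.3321 × 10^6
Overall factor = 4.00 μg/mL / (8.58 × 10^-8 μg/mL) = 4.662 × 10^7
x = 4.662 × 10^7 / 2.3321 × 10^6 = 20.0

20.0-fold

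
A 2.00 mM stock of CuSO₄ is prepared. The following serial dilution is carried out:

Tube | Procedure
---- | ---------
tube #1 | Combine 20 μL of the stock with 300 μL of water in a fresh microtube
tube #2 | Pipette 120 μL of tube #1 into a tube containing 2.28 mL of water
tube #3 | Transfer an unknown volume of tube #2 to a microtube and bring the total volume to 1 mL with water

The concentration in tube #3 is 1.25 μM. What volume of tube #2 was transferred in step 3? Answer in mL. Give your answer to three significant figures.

0.200 mL

Step 1: 20 μL + 300 μL = 320 μL total → factor 320/20 = 16
Step 2: 120 μL + 2.28 mL = 2400 μL total → factor 2400/120 = 20
Step 3: v brought to 1 mL → factor = 1 mL/v
Product of known-step factors = 320
Overall factor = 2.00 mM / (1.25 μM) = 1600
Step-3 factor = 1600 / 320 = 5
v = 1 mL / 5 = 0.200 mL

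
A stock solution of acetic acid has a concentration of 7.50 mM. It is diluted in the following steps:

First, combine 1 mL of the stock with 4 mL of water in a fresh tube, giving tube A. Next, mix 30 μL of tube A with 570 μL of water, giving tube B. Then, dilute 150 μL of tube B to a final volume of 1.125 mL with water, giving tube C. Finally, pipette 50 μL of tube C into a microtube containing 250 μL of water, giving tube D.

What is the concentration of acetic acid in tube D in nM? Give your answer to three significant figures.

1.67 × 10^3 nM

Step 1: 1 mL + 4 mL = 5 mL total → factor 5/1 = 5
Step 2: 30 μL + 570 μL = 600 μL total → factor 600/30 = 20
Step 3: 150 μL brought to 1.125 mL → factor 1125/150 = 7.5
Step 4: 50 μL + 250 μL = 300 μL total → factor 300/50 = 6
Overall dilution factor = 5 × 20 × 7.5 × 6 = 4500
Final = 7.50 mM / 4500 = 0.001667 mM = 1.67 × 10^3 nM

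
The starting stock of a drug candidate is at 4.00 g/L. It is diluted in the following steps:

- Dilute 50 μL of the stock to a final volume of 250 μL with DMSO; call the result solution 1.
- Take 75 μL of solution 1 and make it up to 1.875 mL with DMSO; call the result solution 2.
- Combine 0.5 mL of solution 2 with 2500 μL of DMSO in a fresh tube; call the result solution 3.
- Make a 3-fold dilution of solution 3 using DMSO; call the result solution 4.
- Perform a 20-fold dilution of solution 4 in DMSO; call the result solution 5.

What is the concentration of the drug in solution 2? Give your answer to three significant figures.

0.0320 g/L

Step 1: 50 μL brought to 250 μL → factor 250/50 = 5
Step 2: 75 μL brought to 1.875 mL → factor 1875/75 = 25
Dilution factor through solution 2 = 5 × 25 = 125
[solution 2] = 4.00 g/L / 125 = 0.0320 g/L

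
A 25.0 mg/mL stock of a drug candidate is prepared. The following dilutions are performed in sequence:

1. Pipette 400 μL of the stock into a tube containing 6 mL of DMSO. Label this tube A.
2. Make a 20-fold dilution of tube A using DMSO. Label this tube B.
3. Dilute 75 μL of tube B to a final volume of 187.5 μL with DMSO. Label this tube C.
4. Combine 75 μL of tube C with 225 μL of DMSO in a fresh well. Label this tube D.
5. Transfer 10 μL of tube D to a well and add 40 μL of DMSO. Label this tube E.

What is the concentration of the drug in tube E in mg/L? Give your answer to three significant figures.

1.56 mg/L

Step 1: 400 μL + 6 mL = 6400 μL total → factor 6400/400 = 16
Step 2: 20-fold → factor 20
Step 3: 75 μL brought to 187.5 μL → factor 187.5/75 = 2.5
Step 4: 75 μL + 225 μL = 300 μL total → factor 300/75 = 4
Step 5: 10 μL + 40 μL = 50 μL total → factor 50/10 = 5
Overall dilution factor = 16 × 20 × 2.5 × 4 × 5 = 16000
Final = 25.0 mg/mL / 16000 = 0.001563 mg/mL = 1.56 mg/L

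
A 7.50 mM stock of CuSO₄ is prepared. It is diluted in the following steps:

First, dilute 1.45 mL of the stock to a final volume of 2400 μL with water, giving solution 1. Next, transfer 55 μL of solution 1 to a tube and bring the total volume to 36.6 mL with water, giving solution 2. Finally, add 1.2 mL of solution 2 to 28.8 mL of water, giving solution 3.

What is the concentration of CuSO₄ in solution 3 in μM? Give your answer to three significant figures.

0.272 μM

Step 1: 1.45 mL brought to 2400 μL → factor 2.4/1.45 = 1.6552
Step 2: 55 μL brought to 36.6 mL → factor 36600/55 = 665.45
Step 3: 1.2 mL + 28.8 mL = 30 mL total → factor 30/1.2 = 25
Overall dilution factor = 1.6552 × 665.45 × 25 = 27536
Final = 7.50 mM / 27536 = 0.0002724 mM = 0.272 μM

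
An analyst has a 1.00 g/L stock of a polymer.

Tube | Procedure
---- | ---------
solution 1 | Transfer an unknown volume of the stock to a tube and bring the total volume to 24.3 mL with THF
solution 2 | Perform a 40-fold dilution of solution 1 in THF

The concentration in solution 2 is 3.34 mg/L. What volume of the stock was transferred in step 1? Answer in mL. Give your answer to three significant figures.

3.25 mL

Step 1: v brought to 24.3 mL → factor = 24.3 mL/v
Step 2: 40-fold → factor 40
Product of known-step factors = 40
Overall factor = 1.00 g/L / (3.34 mg/L) = 299.4
Step-1 factor = 299.4 / 40 = 7.485
v = 24.3 mL / 7.485 = 3.25 mL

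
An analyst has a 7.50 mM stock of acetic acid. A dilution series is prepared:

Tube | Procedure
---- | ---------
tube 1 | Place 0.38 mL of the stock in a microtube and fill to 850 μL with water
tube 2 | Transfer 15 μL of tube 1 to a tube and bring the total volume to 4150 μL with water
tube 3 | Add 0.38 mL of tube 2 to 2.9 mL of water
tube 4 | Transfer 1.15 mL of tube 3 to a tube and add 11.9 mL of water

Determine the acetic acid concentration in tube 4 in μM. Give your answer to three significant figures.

0.124 μM

Step 1: 0.38 mL brought to 850 μL → factor 0.85/0.38 = 2.2368
Step 2: 15 μL brought to 4150 μL → factor 4150/15 = 276.67
Step 3: 0.38 mL + 2.9 mL = 3.28 mL total → factor 3.28/0.38 = 8.6316
Step 4: 1.15 mL + 11.9 mL = 13.05 mL total → factor 13.05/1.15 = 11.348
Overall dilution factor = 2.2368 × 276.67 × 8.6316 × 11.348 = 60617
Final = 7.50 mM / 60617 = 0.0001237 mM = 0.124 μM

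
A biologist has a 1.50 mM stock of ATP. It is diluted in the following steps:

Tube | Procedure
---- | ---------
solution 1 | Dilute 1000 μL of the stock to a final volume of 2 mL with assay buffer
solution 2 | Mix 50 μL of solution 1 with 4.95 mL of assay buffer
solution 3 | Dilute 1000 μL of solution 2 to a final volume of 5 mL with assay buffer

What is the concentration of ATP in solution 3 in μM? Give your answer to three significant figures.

1.50 μM

Step 1: 1000 μL brought to 2 mL → factor 2000/1000 = 2
Step 2: 50 μL + 4.95 mL = 5000 μL total → factor 5000/50 = 100
Step 3: 1000 μL brought to 5 mL → factor 5000/1000 = 5
Overall dilution factor = 2 × 100 × 5 = 1000
Final = 1.50 mM / 1000 = 0.001500 mM = 1.50 μM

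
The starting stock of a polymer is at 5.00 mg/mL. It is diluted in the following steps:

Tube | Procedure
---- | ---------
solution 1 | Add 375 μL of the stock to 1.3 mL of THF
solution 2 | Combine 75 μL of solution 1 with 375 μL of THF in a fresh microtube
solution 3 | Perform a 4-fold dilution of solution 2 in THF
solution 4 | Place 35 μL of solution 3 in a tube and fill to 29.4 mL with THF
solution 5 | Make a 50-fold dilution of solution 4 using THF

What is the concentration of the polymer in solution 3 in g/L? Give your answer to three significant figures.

0.0466 g/L

Step 1: 375 μL + 1.3 mL = 1675 μL total → factor 1675/375 = 4.4667
Step 2: 75 μL + 375 μL = 450 μL total → factor 450/75 = 6
Step 3: 4-fold → factor 4
Dilution factor through solution 3 = 4.4667 × 6 × 4 = 107.2
[solution 3] = 5.00 mg/mL / 107.2 = 0.04664 mg/mL = 0.0466 g/L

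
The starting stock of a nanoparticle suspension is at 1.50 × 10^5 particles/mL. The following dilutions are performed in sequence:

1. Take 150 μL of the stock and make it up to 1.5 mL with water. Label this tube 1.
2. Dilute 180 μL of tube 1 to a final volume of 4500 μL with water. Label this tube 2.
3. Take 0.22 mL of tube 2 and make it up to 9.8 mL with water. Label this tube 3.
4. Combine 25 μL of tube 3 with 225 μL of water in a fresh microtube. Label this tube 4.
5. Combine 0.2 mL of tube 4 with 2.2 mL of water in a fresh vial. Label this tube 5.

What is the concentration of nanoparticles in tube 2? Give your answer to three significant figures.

Step 1: 150 μL brought to 1.5 mL → factor 1500/150 = 10
Step 2: 180 μL brought to 4500 μL → factor 4500/180 = 25
Dilution factor through tube 2 = 10 × 25 = 250
[tube 2] = 1.50 × 10^5 particles/mL / 250 = 600 particles/mL

600 particles/mL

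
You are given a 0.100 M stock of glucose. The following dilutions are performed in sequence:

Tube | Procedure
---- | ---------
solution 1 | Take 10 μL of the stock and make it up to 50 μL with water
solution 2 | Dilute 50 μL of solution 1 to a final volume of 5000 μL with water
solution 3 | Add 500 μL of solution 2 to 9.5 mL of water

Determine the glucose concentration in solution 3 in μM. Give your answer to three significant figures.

Step 1: 10 μL brought to 50 μL → factor 50/10 = 5
Step 2: 50 μL brought to 5000 μL → factor 5000/50 = 100
Step 3: 500 μL + 9.5 mL = 10000 μL total → factor 10000/500 = 20
Overall dilution factor = 5 × 100 × 20 = 10000
Final = 0.100 M / 10000 = 1.000 × 10^-5 M = 10.0 μM

10.0 μM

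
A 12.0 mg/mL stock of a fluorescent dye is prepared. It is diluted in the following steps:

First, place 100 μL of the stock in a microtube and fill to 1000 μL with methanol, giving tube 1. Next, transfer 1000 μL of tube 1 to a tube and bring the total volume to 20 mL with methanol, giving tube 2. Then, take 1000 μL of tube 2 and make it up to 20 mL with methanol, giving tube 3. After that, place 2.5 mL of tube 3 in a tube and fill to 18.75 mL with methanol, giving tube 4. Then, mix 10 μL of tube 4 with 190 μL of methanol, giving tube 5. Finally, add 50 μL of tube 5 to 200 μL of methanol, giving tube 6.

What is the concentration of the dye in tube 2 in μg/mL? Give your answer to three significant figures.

60.0 μg/mL

Step 1: 100 μL brought to 1000 μL → factor 1000/100 = 10
Step 2: 1000 μL brought to 20 mL → factor 20000/1000 = 20
Dilution factor through tube 2 = 10 × 20 = 200
[tube 2] = 12.0 mg/mL / 200 = 0.06000 mg/mL = 60.0 μg/mL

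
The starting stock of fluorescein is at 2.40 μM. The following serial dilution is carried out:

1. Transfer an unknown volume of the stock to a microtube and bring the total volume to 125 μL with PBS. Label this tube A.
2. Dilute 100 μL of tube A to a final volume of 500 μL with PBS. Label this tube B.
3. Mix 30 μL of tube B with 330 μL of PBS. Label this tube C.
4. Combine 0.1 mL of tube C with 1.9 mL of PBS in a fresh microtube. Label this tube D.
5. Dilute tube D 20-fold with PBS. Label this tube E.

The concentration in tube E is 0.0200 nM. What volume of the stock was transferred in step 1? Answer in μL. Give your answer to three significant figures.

Step 1: v brought to 125 μL → factor = 125 μL/v
Step 2: 100 μL brought to 500 μL → factor 500/100 = 5
Step 3: 30 μL + 330 μL = 360 μL total → factor 360/30 = 12
Step 4: 0.1 mL + 1.9 mL = 2 mL total → factor 2/0.1 = 20
Step 5: 20-fold → factor 20
Product of known-step factors = 24000
Overall factor = 2.40 μM / (0.0200 nM) = 1.2 × 10^5
Step-1 factor = 1.2 × 10^5 / 24000 = 5
v = 125 μL / 5 = 25.0 μL

25.0 μL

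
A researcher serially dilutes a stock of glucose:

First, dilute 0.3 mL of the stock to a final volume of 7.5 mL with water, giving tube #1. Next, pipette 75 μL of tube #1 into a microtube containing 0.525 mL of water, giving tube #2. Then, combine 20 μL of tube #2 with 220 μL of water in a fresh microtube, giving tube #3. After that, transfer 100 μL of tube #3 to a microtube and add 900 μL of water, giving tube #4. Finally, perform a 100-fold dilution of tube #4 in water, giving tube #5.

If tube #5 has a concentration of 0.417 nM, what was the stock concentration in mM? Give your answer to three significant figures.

1.00 mM

Step 1: 0.3 mL brought to 7.5 mL → factor 7.5/0.3 = 25
Step 2: 75 μL + 0.525 mL = 600 μL total → factor 600/75 = 8
Step 3: 20 μL + 220 μL = 240 μL total → factor 240/20 = 12
Step 4: 100 μL + 900 μL = 1000 μL total → factor 1000/100 = 10
Step 5: 100-fold → factor 100
Overall dilution factor = 25 × 8 × 12 × 10 × 100 = 2.4 × 10^6
Stock = 0.417 nM × 2.4 × 10^6 = 1.001 × 10^6 nM = 1.00 mM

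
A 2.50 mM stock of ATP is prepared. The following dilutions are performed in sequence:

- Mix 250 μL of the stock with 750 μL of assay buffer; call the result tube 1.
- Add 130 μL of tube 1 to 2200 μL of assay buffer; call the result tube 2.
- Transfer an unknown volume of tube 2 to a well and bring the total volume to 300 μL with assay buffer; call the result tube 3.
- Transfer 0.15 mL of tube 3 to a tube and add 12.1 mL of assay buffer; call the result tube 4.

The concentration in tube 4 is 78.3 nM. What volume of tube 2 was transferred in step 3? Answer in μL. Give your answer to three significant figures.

Step 1: 250 μL + 750 μL = 1000 μL total → factor 1000/250 = 4
Step 2: 130 μL + 2200 μL = 2330 μL total → factor 2330/130 = 17.923
Step 3: v brought to 300 μL → factor = 300 μL/v
Step 4: 0.15 mL + 12.1 mL = 12.25 mL total → factor 12.25/0.15 = 81.667
Product of known-step factors = 5854.9
Overall factor = 2.50 mM / (78.3 nM) = 31928
Step-3 factor = 31928 / 5854.9 = 5.4533
v = 300 μL / 5.4533 = 55.0 μL

55.0 μL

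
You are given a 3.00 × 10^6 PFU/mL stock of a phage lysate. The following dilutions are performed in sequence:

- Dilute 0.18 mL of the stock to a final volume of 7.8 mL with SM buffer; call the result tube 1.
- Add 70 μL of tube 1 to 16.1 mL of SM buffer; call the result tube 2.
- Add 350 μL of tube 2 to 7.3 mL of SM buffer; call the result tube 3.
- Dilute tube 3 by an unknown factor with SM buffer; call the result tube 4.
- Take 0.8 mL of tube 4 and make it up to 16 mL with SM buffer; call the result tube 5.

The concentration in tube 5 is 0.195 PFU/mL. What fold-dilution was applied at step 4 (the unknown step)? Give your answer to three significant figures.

Step 1: 0.18 mL brought to 7.8 mL → factor 7.8/0.18 = 43.333
Step 2: 70 μL + 16.1 mL = 16170 μL total → factor 16170/70 = 231
Step 3: 350 μL + 7.3 mL = 7650 μL total → factor 7650/350 = 21.857
Step 4: unknown factor x
Step 5: 0.8 mL brought to 16 mL → factor 16/0.8 = 20
Product of known-step factors = 4.3758 × 10^6
Overall factor = 3.00 × 10^6 PFU/mL / (0.195 PFU/mL) = 1.5385 × 10^7
x = 1.5385 × 10^7 / 4.3758 × 10^6 = 3.52

3.52-fold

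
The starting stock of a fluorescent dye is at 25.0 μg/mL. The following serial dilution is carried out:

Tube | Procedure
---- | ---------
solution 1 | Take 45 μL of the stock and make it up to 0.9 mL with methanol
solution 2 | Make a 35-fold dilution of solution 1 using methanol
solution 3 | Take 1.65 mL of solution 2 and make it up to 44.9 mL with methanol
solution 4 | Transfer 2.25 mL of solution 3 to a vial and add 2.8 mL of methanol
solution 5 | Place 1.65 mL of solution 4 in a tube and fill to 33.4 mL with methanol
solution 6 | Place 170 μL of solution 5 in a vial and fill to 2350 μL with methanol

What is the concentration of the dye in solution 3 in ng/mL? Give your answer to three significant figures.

Step 1: 45 μL brought to 0.9 mL → factor 900/45 = 20
Step 2: 35-fold → factor 35
Step 3: 1.65 mL brought to 44.9 mL → factor 44.9/1.65 = 27.212
Dilution factor through solution 3 = 20 × 35 × 27.212 = 19048
[solution 3] = 25.0 μg/mL / 19048 = 0.001312 μg/mL = 1.31 ng/mL

1.31 ng/mL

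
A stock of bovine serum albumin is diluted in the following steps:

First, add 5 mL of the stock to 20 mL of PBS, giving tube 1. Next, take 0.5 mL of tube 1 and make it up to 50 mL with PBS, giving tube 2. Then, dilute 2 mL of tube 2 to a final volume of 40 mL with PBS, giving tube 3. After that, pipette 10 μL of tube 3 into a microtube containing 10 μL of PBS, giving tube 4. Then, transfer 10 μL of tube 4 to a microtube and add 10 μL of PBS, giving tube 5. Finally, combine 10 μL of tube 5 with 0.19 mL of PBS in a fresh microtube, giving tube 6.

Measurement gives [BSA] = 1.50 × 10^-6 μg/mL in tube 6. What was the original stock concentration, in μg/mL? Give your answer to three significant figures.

Step 1: 5 mL + 20 mL = 25 mL total → factor 25/5 = 5
Step 2: 0.5 mL brought to 50 mL → factor 50/0.5 = 100
Step 3: 2 mL brought to 40 mL → factor 40/2 = 20
Step 4: 10 μL + 10 μL = 20 μL total → factor 20/10 = 2
Step 5: 10 μL + 10 μL = 20 μL total → factor 20/10 = 2
Step 6: 10 μL + 0.19 mL = 200 μL total → factor 200/10 = 20
Overall dilution factor = 5 × 100 × 20 × 2 × 2 × 20 = 8 × 10^5
Stock = 1.50 × 10^-6 μg/mL × 8 × 10^5 = 1.20 μg/mL

1.20 μg/mL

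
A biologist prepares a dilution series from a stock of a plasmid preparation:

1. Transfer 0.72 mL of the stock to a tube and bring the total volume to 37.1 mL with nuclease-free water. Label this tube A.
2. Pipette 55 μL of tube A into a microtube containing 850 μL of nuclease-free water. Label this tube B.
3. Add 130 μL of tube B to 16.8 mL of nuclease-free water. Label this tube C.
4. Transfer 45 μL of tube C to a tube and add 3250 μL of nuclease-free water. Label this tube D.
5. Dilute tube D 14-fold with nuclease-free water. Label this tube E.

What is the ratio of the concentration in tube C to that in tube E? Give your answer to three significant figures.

Step 1: 0.72 mL brought to 37.1 mL → factor 37.1/0.72 = 51.528
Step 2: 55 μL + 850 μL = 905 μL total → factor 905/55 = 16.455
Step 3: 130 μL + 16.8 mL = 16930 μL total → factor 16930/130 = 130.23
Step 4: 45 μL + 3250 μL = 3295 μL total → factor 3295/45 = 73.222
Step 5: 14-fold → factor 14
Dilution factor to tube C = 1.1042 × 10^5; to tube E = 1.1319 × 10^8
[tube C]/[tube E] = (factor to tube E)/(factor to tube C) = 1.1319 × 10^8/1.1042 × 10^5 = 1.03 × 10^3

1.03 × 10^3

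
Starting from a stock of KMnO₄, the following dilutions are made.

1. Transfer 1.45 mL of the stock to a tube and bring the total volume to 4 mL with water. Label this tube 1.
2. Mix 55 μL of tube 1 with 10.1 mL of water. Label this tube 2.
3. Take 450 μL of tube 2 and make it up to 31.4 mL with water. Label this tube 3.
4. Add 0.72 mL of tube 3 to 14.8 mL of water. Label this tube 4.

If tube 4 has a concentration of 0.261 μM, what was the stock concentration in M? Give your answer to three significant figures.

Step 1: 1.45 mL brought to 4 mL → factor 4/1.45 = 2.7586
Step 2: 55 μL + 10.1 mL = 10155 μL total → factor 10155/55 = 184.64
Step 3: 450 μL brought to 31.4 mL → factor 31400/450 = 69.778
Step 4: 0.72 mL + 14.8 mL = 15.52 mL total → factor 15.52/0.72 = 21.556
Overall dilution factor = 2.7586 × 184.64 × 69.778 × 21.556 = 7.661 × 10^5
Stock = 0.261 μM × 7.661 × 10^5 = 2.000 × 10^5 μM = 0.200 M

0.200 M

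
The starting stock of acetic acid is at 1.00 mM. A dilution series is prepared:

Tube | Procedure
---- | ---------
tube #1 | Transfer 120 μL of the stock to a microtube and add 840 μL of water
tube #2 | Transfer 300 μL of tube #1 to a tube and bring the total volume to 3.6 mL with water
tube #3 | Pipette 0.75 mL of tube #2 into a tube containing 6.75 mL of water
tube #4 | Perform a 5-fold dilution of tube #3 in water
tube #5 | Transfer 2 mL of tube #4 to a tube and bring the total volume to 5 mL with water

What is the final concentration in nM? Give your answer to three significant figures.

Step 1: 120 μL + 840 μL = 960 μL total → factor 960/120 = 8
Step 2: 300 μL brought to 3.6 mL → factor 3600/300 = 12
Step 3: 0.75 mL + 6.75 mL = 7.5 mL total → factor 7.5/0.75 = 10
Step 4: 5-fold → factor 5
Step 5: 2 mL brought to 5 mL → factor 5/2 = 2.5
Overall dilution factor = 8 × 12 × 10 × 5 × 2.5 = 12000
Final = 1.00 mM / 12000 = 8.333 × 10^-5 mM = 83.3 nM

83.3 nM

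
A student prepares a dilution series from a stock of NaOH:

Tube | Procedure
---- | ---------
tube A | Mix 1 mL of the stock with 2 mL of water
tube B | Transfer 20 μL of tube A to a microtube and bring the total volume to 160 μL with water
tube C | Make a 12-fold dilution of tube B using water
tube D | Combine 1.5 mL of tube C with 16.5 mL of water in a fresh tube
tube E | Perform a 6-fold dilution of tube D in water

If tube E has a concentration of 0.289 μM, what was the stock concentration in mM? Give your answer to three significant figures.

5.99 mM

Step 1: 1 mL + 2 mL = 3 mL total → factor 3/1 = 3
Step 2: 20 μL brought to 160 μL → factor 160/20 = 8
Step 3: 12-fold → factor 12
Step 4: 1.5 mL + 16.5 mL = 18 mL total → factor 18/1.5 = 12
Step 5: 6-fold → factor 6
Overall dilution factor = 3 × 8 × 12 × 12 × 6 = 20736
Stock = 0.289 μM × 20736 = 5993 μM = 5.99 mM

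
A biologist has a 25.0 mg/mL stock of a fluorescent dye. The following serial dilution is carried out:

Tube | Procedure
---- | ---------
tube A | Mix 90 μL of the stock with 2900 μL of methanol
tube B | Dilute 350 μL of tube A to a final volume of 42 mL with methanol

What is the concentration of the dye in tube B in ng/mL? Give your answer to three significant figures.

Step 1: 90 μL + 2900 μL = 2990 μL total → factor 2990/90 = 33.222
Step 2: 350 μL brought to 42 mL → factor 42000/350 = 120
Overall dilution factor = 33.222 × 120 = 3986.7
Final = 25.0 mg/mL / 3986.7 = 0.006271 mg/mL = 6.27 × 10^3 ng/mL

6.27 × 10^3 ng/mL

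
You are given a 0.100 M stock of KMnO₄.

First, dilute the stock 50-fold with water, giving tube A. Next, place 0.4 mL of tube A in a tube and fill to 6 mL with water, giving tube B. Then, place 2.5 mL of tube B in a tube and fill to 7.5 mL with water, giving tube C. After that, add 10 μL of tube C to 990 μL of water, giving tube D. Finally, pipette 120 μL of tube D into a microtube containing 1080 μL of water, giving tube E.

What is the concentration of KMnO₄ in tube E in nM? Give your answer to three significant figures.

44.4 nM

Step 1: 50-fold → factor 50
Step 2: 0.4 mL brought to 6 mL → factor 6/0.4 = 15
Step 3: 2.5 mL brought to 7.5 mL → factor 7.5/2.5 = 3
Step 4: 10 μL + 990 μL = 1000 μL total → factor 1000/10 = 100
Step 5: 120 μL + 1080 μL = 1200 μL total → factor 1200/120 = 10
Overall dilution factor = 50 × 15 × 3 × 100 × 10 = 2.25 × 10^6
Final = 0.100 M / 2.25 × 10^6 = 4.444 × 10^-8 M = 44.4 nM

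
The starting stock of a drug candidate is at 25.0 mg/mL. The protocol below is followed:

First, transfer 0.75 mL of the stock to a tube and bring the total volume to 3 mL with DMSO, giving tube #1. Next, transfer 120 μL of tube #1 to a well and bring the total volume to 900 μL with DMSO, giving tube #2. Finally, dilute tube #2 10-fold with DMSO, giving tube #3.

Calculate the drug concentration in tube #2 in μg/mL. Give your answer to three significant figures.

833 μg/mL

Step 1: 0.75 mL brought to 3 mL → factor 3/0.75 = 4
Step 2: 120 μL brought to 900 μL → factor 900/120 = 7.5
Dilution factor through tube #2 = 4 × 7.5 = 30
[tube #2] = 25.0 mg/mL / 30 = 0.8333 mg/mL = 833 μg/mL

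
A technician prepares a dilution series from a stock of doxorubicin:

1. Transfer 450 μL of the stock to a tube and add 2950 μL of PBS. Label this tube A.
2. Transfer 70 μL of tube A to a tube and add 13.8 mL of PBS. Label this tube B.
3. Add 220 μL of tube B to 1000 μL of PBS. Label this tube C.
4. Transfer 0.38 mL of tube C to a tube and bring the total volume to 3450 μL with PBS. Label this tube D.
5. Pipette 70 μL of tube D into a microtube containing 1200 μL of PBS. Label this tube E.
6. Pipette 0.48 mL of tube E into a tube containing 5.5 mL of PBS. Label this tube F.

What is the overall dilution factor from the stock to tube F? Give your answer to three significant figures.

Step 1: 450 μL + 2950 μL = 3400 μL total → factor 3400/450 = 7.5556
Step 2: 70 μL + 13.8 mL = 13870 μL total → factor 13870/70 = 198.14
Step 3: 220 μL + 1000 μL = 1220 μL total → factor 1220/220 = 5.5455
Step 4: 0.38 mL brought to 3450 μL → factor 3.45/0.38 = 9.0789
Step 5: 70 μL + 1200 μL = 1270 μL total → factor 1270/70 = 18.143
Step 6: 0.48 mL + 5.5 mL = 5.98 mL total → factor 5.98/0.48 = 12.458
Overall dilution factor = 7.5556 × 198.14 × 5.5455 × 9.0789 × 18.143 × 12.458 = 1.7037 × 10^7

1.70 × 10^7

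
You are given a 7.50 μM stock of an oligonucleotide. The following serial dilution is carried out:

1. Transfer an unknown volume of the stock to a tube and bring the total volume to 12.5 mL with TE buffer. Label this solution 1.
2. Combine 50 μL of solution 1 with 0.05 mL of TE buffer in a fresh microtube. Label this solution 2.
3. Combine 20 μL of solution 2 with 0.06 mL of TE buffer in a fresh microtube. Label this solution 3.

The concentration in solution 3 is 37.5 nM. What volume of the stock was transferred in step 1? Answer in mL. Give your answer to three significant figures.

0.500 mL

Step 1: v brought to 12.5 mL → factor = 12.5 mL/v
Step 2: 50 μL + 0.05 mL = 100 μL total → factor 100/50 = 2
Step 3: 20 μL + 0.06 mL = 80 μL total → factor 80/20 = 4
Product of known-step factors = 8
Overall factor = 7.50 μM / (37.5 nM) = 200
Step-1 factor = 200 / 8 = 25
v = 12.5 mL / 25 = 0.500 mL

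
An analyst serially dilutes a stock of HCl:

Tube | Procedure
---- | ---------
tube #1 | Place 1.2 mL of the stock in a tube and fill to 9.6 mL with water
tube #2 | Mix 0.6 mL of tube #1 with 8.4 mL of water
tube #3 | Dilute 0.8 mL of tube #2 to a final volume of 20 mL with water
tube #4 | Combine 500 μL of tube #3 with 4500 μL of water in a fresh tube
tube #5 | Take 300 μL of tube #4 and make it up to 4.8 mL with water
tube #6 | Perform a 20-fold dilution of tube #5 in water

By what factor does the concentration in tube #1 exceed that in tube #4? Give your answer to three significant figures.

3.75 × 10^3

Step 1: 1.2 mL brought to 9.6 mL → factor 9.6/1.2 = 8
Step 2: 0.6 mL + 8.4 mL = 9 mL total → factor 9/0.6 = 15
Step 3: 0.8 mL brought to 20 mL → factor 20/0.8 = 25
Step 4: 500 μL + 4500 μL = 5000 μL total → factor 5000/500 = 10
Dilution factor to tube #1 = 8; to tube #4 = 30000
[tube #1]/[tube #4] = (factor to tube #4)/(factor to tube #1) = 30000/8 = 3.75 × 10^3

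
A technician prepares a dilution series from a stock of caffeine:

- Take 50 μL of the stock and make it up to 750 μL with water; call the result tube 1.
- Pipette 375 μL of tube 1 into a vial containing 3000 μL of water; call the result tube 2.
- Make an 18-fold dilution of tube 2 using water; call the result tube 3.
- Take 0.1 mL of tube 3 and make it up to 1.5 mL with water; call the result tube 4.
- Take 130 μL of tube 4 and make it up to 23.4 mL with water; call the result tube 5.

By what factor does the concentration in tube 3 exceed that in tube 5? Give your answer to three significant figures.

2.70 × 10^3

Step 1: 50 μL brought to 750 μL → factor 750/50 = 15
Step 2: 375 μL + 3000 μL = 3375 μL total → factor 3375/375 = 9
Step 3: 18-fold → factor 18
Step 4: 0.1 mL brought to 1.5 mL → factor 1.5/0.1 = 15
Step 5: 130 μL brought to 23.4 mL → factor 23400/130 = 180
Dilution factor to tube 3 = 2430; to tube 5 = 6.561 × 10^6
[tube 3]/[tube 5] = (factor to tube 5)/(factor to tube 3) = 6.561 × 10^6/2430 = 2.70 × 10^3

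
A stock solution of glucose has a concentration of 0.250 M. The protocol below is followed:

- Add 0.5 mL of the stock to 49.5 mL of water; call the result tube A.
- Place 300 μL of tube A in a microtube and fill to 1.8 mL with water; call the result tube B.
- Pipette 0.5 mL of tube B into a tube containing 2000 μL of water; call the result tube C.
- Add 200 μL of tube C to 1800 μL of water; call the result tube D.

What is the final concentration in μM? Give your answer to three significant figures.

8.33 μM

Step 1: 0.5 mL + 49.5 mL = 50 mL total → factor 50/0.5 = 100
Step 2: 300 μL brought to 1.8 mL → factor 1800/300 = 6
Step 3: 0.5 mL + 2000 μL = 2.5 mL total → factor 2.5/0.5 = 5
Step 4: 200 μL + 1800 μL = 2000 μL total → factor 2000/200 = 10
Overall dilution factor = 100 × 6 × 5 × 10 = 30000
Final = 0.250 M / 30000 = 8.333 × 10^-6 M = 8.33 μM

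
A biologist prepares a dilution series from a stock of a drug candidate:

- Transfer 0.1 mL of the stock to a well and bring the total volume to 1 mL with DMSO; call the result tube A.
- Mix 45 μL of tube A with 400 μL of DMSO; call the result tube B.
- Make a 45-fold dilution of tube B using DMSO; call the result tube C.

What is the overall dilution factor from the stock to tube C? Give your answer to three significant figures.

Step 1: 0.1 mL brought to 1 mL → factor 1/0.1 = 10
Step 2: 45 μL + 400 μL = 445 μL total → factor 445/45 = 9.8889
Step 3: 45-fold → factor 45
Overall dilution factor = 10 × 9.8889 × 45 = 4450

4.45 × 10^3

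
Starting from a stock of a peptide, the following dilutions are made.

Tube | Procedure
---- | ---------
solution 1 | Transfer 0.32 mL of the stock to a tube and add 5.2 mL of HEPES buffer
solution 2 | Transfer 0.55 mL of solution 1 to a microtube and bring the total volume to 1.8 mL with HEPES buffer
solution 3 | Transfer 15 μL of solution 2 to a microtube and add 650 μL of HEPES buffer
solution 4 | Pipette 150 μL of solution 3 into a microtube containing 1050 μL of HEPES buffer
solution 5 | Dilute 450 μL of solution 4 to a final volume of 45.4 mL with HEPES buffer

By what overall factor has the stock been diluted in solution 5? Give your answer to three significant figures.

Step 1: 0.32 mL + 5.2 mL = 5.52 mL total → factor 5.52/0.32 = 17.25
Step 2: 0.55 mL brought to 1.8 mL → factor 1.8/0.55 = 3.2727
Step 3: 15 μL + 650 μL = 665 μL total → factor 665/15 = 44.333
Step 4: 150 μL + 1050 μL = 1200 μL total → factor 1200/150 = 8
Step 5: 450 μL brought to 45.4 mL → factor 45400/450 = 100.89
Overall dilution factor = 17.25 × 3.2727 × 44.333 × 8 × 100.89 = 2.0201 × 10^6

2.02 × 10^6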